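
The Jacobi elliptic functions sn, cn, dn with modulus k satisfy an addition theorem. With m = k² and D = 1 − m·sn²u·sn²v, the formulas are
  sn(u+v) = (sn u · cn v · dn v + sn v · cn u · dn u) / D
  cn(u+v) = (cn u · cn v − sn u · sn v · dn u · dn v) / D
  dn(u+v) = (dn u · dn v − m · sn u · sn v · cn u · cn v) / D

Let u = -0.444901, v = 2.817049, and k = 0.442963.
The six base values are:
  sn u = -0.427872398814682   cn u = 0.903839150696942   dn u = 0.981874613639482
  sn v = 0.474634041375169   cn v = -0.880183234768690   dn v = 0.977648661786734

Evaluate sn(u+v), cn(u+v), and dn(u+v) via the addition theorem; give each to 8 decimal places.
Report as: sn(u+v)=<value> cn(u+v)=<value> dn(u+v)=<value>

sn(u+v)=0.79584599 cn(u+v)=-0.60549910 dn(u+v)=0.93580039

m = k² = 0.196216219369
D = 1 − m·sn²u·sn²v = 0.991907527843783
sn(u+v) = (sn u·cn v·dn v + sn v·cn u·dn u)/D = 0.789405629552799/0.991907527843783 = 0.7958459910762203
cn(u+v) = (cn u·cn v − sn u·sn v·dn u·dn v)/D = -0.6005991140715362/0.991907527843783 = -0.6054990986681225
dn(u+v) = (dn u·dn v − m·sn u·sn v·cn u·cn v)/D = 0.9282274503909547/0.991907527843783 = 0.9358003889825732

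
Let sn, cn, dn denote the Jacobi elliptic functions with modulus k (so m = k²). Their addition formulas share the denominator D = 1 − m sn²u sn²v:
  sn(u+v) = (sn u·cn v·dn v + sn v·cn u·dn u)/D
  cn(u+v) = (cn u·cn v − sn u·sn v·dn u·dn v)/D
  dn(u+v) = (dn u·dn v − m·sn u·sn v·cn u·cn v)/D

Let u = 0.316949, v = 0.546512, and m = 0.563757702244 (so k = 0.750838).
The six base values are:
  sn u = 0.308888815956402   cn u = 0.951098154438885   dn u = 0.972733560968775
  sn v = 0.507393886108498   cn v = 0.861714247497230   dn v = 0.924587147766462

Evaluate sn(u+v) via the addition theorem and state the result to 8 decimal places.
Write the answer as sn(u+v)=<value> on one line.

sn(u+v)=0.72557180

m = k² = 0.563757702244
D = 1 − m·sn²u·sn²v = 0.9861519916746737
sn(u+v) = (sn u·cn v·dn v + sn v·cn u·dn u)/D = 0.7155240737356336/0.9861519916746737 = 0.7255717980354504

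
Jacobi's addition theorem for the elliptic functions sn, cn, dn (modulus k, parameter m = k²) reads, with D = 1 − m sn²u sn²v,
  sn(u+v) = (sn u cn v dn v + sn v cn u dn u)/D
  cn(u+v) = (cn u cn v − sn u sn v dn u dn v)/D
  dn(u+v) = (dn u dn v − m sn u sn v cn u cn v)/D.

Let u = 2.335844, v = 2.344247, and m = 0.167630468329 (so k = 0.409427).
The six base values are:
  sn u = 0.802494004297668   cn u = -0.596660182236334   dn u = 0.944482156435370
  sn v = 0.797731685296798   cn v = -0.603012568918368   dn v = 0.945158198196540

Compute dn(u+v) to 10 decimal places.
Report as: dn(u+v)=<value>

m = k² = 0.167630468329
D = 1 − m·sn²u·sn²v = 0.9313010284592298
dn(u+v) = (dn u·dn v − m·sn u·sn v·cn u·cn v)/D = 0.8540745894678732/0.9313010284592298 = 0.9170768241079663

dn(u+v)=0.9170768241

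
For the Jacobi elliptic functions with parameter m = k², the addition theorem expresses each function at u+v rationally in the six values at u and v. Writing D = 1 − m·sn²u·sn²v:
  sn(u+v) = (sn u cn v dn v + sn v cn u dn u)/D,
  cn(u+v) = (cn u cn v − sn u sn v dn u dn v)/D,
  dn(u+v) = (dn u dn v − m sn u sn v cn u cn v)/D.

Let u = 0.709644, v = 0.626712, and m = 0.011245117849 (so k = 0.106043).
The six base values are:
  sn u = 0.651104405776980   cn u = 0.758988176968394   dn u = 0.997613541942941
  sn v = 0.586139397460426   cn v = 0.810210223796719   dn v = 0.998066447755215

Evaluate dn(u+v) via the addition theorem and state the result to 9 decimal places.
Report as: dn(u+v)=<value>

m = k² = 0.011245117849
D = 1 − m·sn²u·sn²v = 0.998362176469068
dn(u+v) = (dn u·dn v − m·sn u·sn v·cn u·cn v)/D = 0.9930455499670566/0.998362176469068 = 0.9946746515169326

dn(u+v)=0.994674652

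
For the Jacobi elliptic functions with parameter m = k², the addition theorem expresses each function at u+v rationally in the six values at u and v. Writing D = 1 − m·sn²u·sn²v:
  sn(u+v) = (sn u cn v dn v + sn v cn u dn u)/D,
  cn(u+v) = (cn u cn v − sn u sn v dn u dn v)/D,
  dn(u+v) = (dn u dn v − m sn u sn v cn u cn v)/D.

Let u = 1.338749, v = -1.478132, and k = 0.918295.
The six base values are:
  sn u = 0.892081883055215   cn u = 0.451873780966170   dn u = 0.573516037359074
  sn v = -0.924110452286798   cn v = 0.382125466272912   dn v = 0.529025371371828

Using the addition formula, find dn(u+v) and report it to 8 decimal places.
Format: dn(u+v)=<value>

dn(u+v)=0.99187245

m = k² = 0.843265707025
D = 1 − m·sn²u·sn²v = 0.4269115665939656
dn(u+v) = (dn u·dn v − m·sn u·sn v·cn u·cn v)/D = 0.4234418201894421/0.4269115665939656 = 0.9918724469514701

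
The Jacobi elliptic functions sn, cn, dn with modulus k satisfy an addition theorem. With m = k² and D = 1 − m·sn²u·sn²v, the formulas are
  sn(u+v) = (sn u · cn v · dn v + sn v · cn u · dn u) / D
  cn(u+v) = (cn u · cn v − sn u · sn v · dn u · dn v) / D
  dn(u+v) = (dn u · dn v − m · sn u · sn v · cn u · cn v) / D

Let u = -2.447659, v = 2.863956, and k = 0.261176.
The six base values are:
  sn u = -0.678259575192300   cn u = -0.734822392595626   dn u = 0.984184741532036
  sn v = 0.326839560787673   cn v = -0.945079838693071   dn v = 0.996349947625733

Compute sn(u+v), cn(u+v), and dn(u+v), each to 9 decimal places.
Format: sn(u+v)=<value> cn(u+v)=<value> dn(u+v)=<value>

m = k² = 0.068212902976
D = 1 − m·sn²u·sn²v = 0.996647817643298
sn(u+v) = (sn u·cn v·dn v + sn v·cn u·dn u)/D = 0.4022990390519359/0.996647817643298 = 0.4036521546831093
cn(u+v) = (cn u·cn v − sn u·sn v·dn u·dn v)/D = 0.9118455766142849/0.996647817643298 = 0.914912530256135
dn(u+v) = (dn u·dn v − m·sn u·sn v·cn u·cn v)/D = 0.9910938341499075/0.996647817643298 = 0.994427335920402

sn(u+v)=0.403652155 cn(u+v)=0.914912530 dn(u+v)=0.994427336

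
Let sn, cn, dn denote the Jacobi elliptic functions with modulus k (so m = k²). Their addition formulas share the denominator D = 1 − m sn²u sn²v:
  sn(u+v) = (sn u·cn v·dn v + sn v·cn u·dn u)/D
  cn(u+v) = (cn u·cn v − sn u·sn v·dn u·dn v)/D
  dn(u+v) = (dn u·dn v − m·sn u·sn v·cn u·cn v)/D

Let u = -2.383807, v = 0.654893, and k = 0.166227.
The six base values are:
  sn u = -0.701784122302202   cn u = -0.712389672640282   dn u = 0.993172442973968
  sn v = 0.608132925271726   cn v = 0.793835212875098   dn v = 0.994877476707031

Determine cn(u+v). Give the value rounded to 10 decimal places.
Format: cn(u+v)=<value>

m = k² = 0.027631415529
D = 1 − m·sn²u·sn²v = 0.9949672281250675
cn(u+v) = (cn u·cn v − sn u·sn v·dn u·dn v)/D = -0.1438270817054248/0.9949672281250675 = -0.1445545919903864

cn(u+v)=-0.1445545920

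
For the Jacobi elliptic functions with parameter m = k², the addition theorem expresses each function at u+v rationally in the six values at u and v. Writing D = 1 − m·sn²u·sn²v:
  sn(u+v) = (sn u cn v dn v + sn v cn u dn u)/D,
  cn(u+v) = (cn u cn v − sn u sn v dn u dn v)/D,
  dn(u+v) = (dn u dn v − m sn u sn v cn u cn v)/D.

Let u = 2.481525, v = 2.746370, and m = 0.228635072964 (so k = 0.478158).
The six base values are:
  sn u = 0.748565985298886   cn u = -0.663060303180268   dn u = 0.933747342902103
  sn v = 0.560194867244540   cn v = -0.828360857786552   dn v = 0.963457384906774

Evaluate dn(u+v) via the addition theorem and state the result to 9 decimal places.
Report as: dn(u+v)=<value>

dn(u+v)=0.882444075

m = k² = 0.228635072964
D = 1 − m·sn²u·sn²v = 0.9597948875497463
dn(u+v) = (dn u·dn v − m·sn u·sn v·cn u·cn v)/D = 0.8469653112815434/0.9597948875497463 = 0.8824440745290437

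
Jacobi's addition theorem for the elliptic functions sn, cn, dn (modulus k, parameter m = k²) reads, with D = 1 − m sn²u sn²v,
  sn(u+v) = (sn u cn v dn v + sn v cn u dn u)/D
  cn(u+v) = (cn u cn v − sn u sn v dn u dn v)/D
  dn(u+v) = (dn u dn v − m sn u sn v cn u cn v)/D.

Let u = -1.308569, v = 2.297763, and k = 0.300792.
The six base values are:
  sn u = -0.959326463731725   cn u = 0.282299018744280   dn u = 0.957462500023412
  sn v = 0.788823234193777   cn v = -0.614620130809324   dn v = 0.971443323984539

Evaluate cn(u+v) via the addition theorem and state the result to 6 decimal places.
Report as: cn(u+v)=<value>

cn(u+v)=0.559332

m = k² = 0.090475827264
D = 1 − m·sn²u·sn²v = 0.948188662867897
cn(u+v) = (cn u·cn v − sn u·sn v·dn u·dn v)/D = 0.5303518412980091/0.948188662867897 = 0.5593315571754505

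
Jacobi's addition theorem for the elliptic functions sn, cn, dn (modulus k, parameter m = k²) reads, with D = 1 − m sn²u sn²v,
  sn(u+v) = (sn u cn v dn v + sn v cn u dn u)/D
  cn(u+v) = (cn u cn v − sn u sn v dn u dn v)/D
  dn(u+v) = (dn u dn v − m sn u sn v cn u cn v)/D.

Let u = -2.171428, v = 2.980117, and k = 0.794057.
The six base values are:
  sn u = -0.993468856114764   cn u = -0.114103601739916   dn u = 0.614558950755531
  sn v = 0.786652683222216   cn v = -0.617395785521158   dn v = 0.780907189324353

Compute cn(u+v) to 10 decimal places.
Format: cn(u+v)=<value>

m = k² = 0.630526519249
D = 1 − m·sn²u·sn²v = 0.6148960899042922
cn(u+v) = (cn u·cn v − sn u·sn v·dn u·dn v)/D = 0.4455066559107005/0.6148960899042922 = 0.7245234816504413

cn(u+v)=0.7245234817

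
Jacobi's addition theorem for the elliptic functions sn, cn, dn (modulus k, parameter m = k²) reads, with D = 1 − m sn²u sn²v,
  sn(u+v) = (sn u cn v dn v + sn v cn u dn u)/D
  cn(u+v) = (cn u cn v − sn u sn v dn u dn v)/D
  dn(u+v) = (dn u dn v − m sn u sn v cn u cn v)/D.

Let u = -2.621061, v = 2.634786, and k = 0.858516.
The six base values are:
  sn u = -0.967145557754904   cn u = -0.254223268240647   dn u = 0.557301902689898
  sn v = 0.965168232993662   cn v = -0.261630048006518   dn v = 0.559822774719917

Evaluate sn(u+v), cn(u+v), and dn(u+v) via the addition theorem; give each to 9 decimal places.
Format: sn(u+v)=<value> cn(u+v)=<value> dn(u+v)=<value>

sn(u+v)=0.013724252 cn(u+v)=0.999905818 dn(u+v)=0.999930584

m = k² = 0.737049722256
D = 1 − m·sn²u·sn²v = 0.3577760338051347
sn(u+v) = (sn u·cn v·dn v + sn v·cn u·dn u)/D = 0.004910208281980935/0.3577760338051347 = 0.01372425153736071
cn(u+v) = (cn u·cn v − sn u·sn v·dn u·dn v)/D = 0.3577423377515728/0.3577760338051347 = 0.9999058180247474
dn(u+v) = (dn u·dn v − m·sn u·sn v·cn u·cn v)/D = 0.357751198445767/0.3577760338051347 = 0.9999305840609179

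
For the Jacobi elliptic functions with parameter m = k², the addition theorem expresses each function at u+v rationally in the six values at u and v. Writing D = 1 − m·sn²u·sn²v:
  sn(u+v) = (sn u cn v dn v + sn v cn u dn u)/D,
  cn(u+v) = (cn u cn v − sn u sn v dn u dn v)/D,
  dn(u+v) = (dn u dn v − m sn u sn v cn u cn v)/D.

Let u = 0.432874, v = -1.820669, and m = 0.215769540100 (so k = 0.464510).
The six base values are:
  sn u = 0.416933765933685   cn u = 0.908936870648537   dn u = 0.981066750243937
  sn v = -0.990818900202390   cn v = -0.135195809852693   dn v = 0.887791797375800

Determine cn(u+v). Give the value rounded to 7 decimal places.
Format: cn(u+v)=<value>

m = k² = 0.2157695401
D = 1 − m·sn²u·sn²v = 0.9631775367469772
cn(u+v) = (cn u·cn v − sn u·sn v·dn u·dn v)/D = 0.2369237265340708/0.9631775367469772 = 0.2459813663577058

cn(u+v)=0.2459814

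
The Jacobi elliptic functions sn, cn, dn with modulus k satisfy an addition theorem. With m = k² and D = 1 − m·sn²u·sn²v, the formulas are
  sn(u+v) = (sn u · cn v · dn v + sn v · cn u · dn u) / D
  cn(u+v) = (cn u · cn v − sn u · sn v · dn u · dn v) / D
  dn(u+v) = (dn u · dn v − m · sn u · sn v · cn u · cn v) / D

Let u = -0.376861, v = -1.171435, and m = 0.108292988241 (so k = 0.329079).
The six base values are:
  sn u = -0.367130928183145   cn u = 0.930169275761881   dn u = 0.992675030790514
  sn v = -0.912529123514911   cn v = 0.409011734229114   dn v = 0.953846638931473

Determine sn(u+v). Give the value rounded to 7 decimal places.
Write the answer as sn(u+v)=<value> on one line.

m = k² = 0.108292988241
D = 1 − m·sn²u·sn²v = 0.9878455377183491
sn(u+v) = (sn u·cn v·dn v + sn v·cn u·dn u)/D = -0.9858195014041221/0.9878455377183491 = -0.9979490353128419

sn(u+v)=-0.9979490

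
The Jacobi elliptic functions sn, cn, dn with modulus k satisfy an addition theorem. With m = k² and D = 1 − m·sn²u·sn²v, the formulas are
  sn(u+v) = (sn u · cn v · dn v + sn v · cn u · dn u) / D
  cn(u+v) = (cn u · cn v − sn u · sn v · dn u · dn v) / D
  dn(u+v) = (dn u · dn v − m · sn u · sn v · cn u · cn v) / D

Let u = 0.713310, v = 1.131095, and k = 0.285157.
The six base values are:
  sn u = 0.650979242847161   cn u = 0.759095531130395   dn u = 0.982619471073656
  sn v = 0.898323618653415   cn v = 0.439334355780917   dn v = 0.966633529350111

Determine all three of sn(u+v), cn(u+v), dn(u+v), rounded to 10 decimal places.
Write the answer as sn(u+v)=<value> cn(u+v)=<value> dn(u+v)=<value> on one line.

sn(u+v)=0.9735897187 cn(u+v)=-0.2283047518 dn(u+v)=0.9606892560

m = k² = 0.081314514649
D = 1 − m·sn²u·sn²v = 0.9721921128467447
sn(u+v) = (sn u·cn v·dn v + sn v·cn u·dn u)/D = 0.9465162456315511/0.9721921128467447 = 0.9735897186616643
cn(u+v) = (cn u·cn v − sn u·sn v·dn u·dn v)/D = -0.2219560790718983/0.9721921128467447 = -0.2283047518478349
dn(u+v) = (dn u·dn v − m·sn u·sn v·cn u·cn v)/D = 0.9339745176101757/0.9721921128467447 = 0.9606892560312371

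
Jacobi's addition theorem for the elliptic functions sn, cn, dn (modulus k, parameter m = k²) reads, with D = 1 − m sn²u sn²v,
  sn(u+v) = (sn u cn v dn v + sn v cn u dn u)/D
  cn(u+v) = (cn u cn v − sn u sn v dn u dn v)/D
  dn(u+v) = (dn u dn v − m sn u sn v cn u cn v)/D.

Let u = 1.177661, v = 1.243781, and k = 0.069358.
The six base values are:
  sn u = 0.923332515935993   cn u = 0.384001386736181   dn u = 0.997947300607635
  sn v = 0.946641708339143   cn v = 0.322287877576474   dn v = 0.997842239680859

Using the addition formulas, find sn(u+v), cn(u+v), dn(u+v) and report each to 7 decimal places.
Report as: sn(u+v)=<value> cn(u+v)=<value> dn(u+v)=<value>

sn(u+v)=0.6621358 cn(u+v)=-0.7493839 dn(u+v)=0.9989449

m = k² = 0.004810532164
D = 1 − m·sn²u·sn²v = 0.9963248027489344
sn(u+v) = (sn u·cn v·dn v + sn v·cn u·dn u)/D = 0.6597023214058846/0.9963248027489344 = 0.6621358010818527
cn(u+v) = (cn u·cn v − sn u·sn v·dn u·dn v)/D = -0.7466297340076874/0.9963248027489344 = -0.7493838675376547
dn(u+v) = (dn u·dn v − m·sn u·sn v·cn u·cn v)/D = 0.9952735978442446/0.9963248027489344 = 0.9989449174588554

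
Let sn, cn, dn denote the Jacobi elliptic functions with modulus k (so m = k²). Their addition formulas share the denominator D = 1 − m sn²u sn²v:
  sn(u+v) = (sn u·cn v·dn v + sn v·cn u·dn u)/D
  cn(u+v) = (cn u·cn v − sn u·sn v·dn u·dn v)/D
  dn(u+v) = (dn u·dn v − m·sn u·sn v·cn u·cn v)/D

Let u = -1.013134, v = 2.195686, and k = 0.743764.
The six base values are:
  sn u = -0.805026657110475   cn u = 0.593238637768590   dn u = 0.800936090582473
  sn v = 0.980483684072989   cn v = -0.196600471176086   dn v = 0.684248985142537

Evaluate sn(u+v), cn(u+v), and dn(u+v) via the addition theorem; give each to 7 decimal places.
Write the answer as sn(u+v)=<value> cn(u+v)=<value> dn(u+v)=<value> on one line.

m = k² = 0.553184887696
D = 1 − m·sn²u·sn²v = 0.6553553251687543
sn(u+v) = (sn u·cn v·dn v + sn v·cn u·dn u)/D = 0.5741682739583118/0.6553553251687543 = 0.8761175074154821
cn(u+v) = (cn u·cn v − sn u·sn v·dn u·dn v)/D = 0.3159452411522869/0.6553553251687543 = 0.4820976179157938
dn(u+v) = (dn u·dn v − m·sn u·sn v·cn u·cn v)/D = 0.4971142515311193/0.6553553251687543 = 0.7585415612562729

sn(u+v)=0.8761175 cn(u+v)=0.4820976 dn(u+v)=0.7585416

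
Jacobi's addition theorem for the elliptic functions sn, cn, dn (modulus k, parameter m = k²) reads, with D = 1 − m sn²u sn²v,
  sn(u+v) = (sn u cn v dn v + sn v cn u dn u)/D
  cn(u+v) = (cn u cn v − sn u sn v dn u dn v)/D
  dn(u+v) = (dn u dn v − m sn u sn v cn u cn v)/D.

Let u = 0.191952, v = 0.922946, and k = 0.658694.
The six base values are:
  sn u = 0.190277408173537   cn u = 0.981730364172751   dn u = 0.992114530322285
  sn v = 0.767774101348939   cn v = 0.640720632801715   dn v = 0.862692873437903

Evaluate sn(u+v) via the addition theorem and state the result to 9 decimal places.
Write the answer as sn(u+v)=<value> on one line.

m = k² = 0.433877785636
D = 1 − m·sn²u·sn²v = 0.9907400469233677
sn(u+v) = (sn u·cn v·dn v + sn v·cn u·dn u)/D = 0.8529784073724635/0.9907400469233677 = 0.8609507711142721

sn(u+v)=0.860950771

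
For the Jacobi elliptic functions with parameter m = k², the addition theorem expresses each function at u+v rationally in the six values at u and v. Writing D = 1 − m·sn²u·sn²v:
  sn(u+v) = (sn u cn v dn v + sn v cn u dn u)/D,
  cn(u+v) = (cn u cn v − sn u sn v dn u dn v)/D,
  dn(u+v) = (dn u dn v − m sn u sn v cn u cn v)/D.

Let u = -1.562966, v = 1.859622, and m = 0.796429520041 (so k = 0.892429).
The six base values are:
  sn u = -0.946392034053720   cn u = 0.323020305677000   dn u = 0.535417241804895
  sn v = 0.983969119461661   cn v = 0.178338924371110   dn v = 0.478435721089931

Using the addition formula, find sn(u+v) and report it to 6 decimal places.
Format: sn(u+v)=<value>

m = k² = 0.796429520041
D = 1 − m·sn²u·sn²v = 0.309358869180608
sn(u+v) = (sn u·cn v·dn v + sn v·cn u·dn u)/D = 0.0894284088068221/0.309358869180608 = 0.2890765958761394

sn(u+v)=0.289077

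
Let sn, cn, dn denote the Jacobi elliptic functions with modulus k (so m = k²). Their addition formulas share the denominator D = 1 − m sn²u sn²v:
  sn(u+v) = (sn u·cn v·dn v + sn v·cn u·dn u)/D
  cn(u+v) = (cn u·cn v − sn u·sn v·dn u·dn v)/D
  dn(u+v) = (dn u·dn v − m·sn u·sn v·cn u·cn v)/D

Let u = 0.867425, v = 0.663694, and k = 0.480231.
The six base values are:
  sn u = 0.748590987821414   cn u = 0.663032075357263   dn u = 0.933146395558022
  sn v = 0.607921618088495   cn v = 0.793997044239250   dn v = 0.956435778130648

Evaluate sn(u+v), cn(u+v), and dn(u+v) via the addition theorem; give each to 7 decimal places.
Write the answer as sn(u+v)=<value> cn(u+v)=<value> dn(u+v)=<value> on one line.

sn(u+v)=0.9919898 cn(u+v)=0.1263182 dn(u+v)=0.8792372

m = k² = 0.230621813361
D = 1 − m·sn²u·sn²v = 0.9522377534250605
sn(u+v) = (sn u·cn v·dn v + sn v·cn u·dn u)/D = 0.9446101189912002/0.9522377534250605 = 0.9919897794364645
cn(u+v) = (cn u·cn v − sn u·sn v·dn u·dn v)/D = 0.1202849206984688/0.9522377534250605 = 0.1263181597934145
dn(u+v) = (dn u·dn v − m·sn u·sn v·cn u·cn v)/D = 0.8372428552029781/0.9522377534250605 = 0.8792371991044647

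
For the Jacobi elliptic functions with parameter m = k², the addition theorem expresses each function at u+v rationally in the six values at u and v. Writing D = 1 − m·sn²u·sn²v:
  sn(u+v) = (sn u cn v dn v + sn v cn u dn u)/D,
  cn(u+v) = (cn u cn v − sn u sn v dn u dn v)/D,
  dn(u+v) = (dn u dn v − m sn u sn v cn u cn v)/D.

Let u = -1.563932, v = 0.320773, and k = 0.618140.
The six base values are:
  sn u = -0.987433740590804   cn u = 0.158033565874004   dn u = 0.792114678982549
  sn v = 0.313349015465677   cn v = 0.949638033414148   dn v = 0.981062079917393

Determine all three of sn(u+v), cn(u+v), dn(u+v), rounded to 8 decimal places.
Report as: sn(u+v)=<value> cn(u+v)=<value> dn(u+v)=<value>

sn(u+v)=-0.91416143 cn(u+v)=0.40535031 dn(u+v)=0.82503629

m = k² = 0.3820970596
D = 1 − m·sn²u·sn²v = 0.9634197818967775
sn(u+v) = (sn u·cn v·dn v + sn v·cn u·dn u)/D = -0.8807212087044654/0.9634197818967775 = -0.9141614333167465
cn(u+v) = (cn u·cn v − sn u·sn v·dn u·dn v)/D = 0.390522507274779/0.9634197818967775 = 0.405350310023653
dn(u+v) = (dn u·dn v − m·sn u·sn v·cn u·cn v)/D = 0.7948562814839417/0.9634197818967775 = 0.8250362888740269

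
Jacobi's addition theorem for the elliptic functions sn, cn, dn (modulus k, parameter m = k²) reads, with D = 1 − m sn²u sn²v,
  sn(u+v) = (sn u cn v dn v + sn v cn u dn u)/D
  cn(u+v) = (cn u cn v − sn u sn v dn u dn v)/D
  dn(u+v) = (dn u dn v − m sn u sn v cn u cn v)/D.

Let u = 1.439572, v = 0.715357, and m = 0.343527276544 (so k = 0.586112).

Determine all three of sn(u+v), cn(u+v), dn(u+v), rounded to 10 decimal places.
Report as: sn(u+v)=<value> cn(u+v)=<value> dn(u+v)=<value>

sn(u+v)=0.9430156284 cn(u+v)=-0.3327484403 dn(u+v)=0.8333718181

sn u = 0.9701669952034744, cn u = 0.2424376237671491, dn u = 0.8225958200411818
sn v = 0.6415681011475608, cn v = 0.7670660803280987, dn v = 0.9266071796360068
m = k² = 0.343527276544
D = 1 − m·sn²u·sn²v = 0.8669117410914918
sn(u+v) = (sn u·cn v·dn v + sn v·cn u·dn u)/D = 0.8175113203196951/0.8669117410914918 = 0.9430156284311033
cn(u+v) = (cn u·cn v − sn u·sn v·dn u·dn v)/D = -0.288463529742376/0.8669117410914918 = -0.3327484403189462
dn(u+v) = (dn u·dn v − m·sn u·sn v·cn u·cn v)/D = 0.7224598138217262/0.8669117410914918 = 0.8333718181185408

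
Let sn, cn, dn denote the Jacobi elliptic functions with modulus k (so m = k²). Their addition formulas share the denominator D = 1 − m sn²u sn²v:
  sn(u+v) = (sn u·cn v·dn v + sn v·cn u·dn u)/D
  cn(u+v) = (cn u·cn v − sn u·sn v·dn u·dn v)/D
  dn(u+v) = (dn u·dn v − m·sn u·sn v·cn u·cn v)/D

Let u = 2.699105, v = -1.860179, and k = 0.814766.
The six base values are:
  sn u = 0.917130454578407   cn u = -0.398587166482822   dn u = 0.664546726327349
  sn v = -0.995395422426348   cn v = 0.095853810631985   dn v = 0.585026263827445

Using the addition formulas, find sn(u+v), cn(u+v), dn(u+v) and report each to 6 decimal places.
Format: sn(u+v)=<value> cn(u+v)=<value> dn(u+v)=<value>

sn(u+v)=0.705290 cn(u+v)=0.708919 dn(u+v)=0.818402

m = k² = 0.663843634756
D = 1 − m·sn²u·sn²v = 0.4467526990703945
sn(u+v) = (sn u·cn v·dn v + sn v·cn u·dn u)/D = 0.3150900585528034/0.4467526990703945 = 0.705289658480955
cn(u+v) = (cn u·cn v − sn u·sn v·dn u·dn v)/D = 0.3167115866650183/0.4467526990703945 = 0.7089192462049665
dn(u+v) = (dn u·dn v − m·sn u·sn v·cn u·cn v)/D = 0.3656233303028606/0.4467526990703945 = 0.8184020624019769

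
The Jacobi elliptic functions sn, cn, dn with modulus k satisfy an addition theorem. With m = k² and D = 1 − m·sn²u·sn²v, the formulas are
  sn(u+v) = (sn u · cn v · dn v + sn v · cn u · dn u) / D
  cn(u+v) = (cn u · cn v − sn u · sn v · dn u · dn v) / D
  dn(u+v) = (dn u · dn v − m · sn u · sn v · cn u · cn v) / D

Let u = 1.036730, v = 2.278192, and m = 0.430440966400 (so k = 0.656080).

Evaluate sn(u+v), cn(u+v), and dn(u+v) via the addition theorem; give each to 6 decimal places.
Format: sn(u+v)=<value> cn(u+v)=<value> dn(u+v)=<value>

sn(u+v)=0.278234 cn(u+v)=-0.960513 dn(u+v)=0.983198

sn u = 0.8263909063239807, cn u = 0.5630968566286175, dn u = 0.8402633066196485
sn v = 0.9333074720082423, cn v = -0.359078212501934, dn v = 0.7906066471480621
m = k² = 0.4304409664
D = 1 − m·sn²u·sn²v = 0.7439444801949087
sn(u+v) = (sn u·cn v·dn v + sn v·cn u·dn u)/D = 0.2069902802436772/0.7439444801949087 = 0.2782335049914573
cn(u+v) = (cn u·cn v − sn u·sn v·dn u·dn v)/D = -0.7145686905379474/0.7439444801949087 = -0.9605134651321494
dn(u+v) = (dn u·dn v − m·sn u·sn v·cn u·cn v)/D = 0.7314445684315347/0.7439444801949087 = 0.9831977894908246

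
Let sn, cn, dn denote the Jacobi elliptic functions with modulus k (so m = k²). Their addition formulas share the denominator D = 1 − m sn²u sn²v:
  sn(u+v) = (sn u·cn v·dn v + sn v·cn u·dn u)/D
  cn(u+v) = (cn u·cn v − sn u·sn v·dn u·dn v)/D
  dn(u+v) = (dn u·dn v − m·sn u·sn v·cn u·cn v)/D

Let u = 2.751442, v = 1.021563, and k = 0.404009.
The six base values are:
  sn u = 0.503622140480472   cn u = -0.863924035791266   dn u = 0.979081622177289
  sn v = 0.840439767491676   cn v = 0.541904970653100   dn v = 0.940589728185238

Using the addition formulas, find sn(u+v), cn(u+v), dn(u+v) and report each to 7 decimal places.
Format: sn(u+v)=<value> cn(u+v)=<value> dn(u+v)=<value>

sn(u+v)=-0.4678677 cn(u+v)=-0.8837985 dn(u+v)=0.9819727

m = k² = 0.163223272081
D = 1 − m·sn²u·sn²v = 0.9707581465208381
sn(u+v) = (sn u·cn v·dn v + sn v·cn u·dn u)/D = -0.4541864146023344/0.9707581465208381 = -0.4678677343374578
cn(u+v) = (cn u·cn v − sn u·sn v·dn u·dn v)/D = -0.857954590772291/0.9707581465208381 = -0.8837984969244596
dn(u+v) = (dn u·dn v − m·sn u·sn v·cn u·cn v)/D = 0.9532580015491184/0.9707581465208381 = 0.9819727034643597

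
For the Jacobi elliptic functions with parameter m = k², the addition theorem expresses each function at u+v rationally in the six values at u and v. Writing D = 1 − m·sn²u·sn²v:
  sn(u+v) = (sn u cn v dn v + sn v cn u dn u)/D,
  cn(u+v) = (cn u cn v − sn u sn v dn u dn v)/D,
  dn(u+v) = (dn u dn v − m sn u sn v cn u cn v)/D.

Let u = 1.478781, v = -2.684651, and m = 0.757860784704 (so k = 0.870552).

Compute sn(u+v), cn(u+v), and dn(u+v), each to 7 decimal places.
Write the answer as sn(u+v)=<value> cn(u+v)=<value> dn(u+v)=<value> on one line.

sn u = 0.9355414684558846, cn u = 0.353216875020726, dn u = 0.5802512941655584
sn v = -0.9660714859916512, cn v = -0.2582748225318971, dn v = 0.5410110801579425
m = k² = 0.757860784704
D = 1 − m·sn²u·sn²v = 0.380938139912851
sn(u+v) = (sn u·cn v·dn v + sn v·cn u·dn u)/D = -0.3287235252778167/0.380938139912851 = -0.8629315125889479
cn(u+v) = (cn u·cn v − sn u·sn v·dn u·dn v)/D = 0.1924960009173889/0.380938139912851 = 0.5053208926820169
dn(u+v) = (dn u·dn v − m·sn u·sn v·cn u·cn v)/D = 0.2514360149735626/0.380938139912851 = 0.660044213559411

sn(u+v)=-0.8629315 cn(u+v)=0.5053209 dn(u+v)=0.6600442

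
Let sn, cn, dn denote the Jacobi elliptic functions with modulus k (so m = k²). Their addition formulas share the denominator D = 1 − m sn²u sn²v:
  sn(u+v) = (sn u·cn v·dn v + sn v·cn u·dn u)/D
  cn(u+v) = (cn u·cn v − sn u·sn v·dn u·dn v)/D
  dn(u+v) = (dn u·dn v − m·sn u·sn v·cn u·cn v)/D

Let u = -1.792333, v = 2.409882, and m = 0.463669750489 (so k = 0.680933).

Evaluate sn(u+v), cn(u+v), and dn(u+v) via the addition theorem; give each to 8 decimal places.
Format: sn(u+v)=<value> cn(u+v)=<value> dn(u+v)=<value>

sn u = -0.9997231656406225, cn u = 0.02352853759783101, dn u = 0.7325209440099978
sn v = 0.9048585968728111, cn v = -0.4257122498418005, dn v = 0.7876303351275476
m = k² = 0.463669750489
D = 1 − m·sn²u·sn²v = 0.6205717096557545
sn(u+v) = (sn u·cn v·dn v + sn v·cn u·dn u)/D = 0.3508064289197693/0.6205717096557545 = 0.5652955548269671
cn(u+v) = (cn u·cn v − sn u·sn v·dn u·dn v)/D = 0.5119024284506032/0.6205717096557545 = 0.8248884383314336
dn(u+v) = (dn u·dn v − m·sn u·sn v·cn u·cn v)/D = 0.5727544492762276/0.6205717096557545 = 0.9229464385251266

sn(u+v)=0.56529555 cn(u+v)=0.82488844 dn(u+v)=0.92294644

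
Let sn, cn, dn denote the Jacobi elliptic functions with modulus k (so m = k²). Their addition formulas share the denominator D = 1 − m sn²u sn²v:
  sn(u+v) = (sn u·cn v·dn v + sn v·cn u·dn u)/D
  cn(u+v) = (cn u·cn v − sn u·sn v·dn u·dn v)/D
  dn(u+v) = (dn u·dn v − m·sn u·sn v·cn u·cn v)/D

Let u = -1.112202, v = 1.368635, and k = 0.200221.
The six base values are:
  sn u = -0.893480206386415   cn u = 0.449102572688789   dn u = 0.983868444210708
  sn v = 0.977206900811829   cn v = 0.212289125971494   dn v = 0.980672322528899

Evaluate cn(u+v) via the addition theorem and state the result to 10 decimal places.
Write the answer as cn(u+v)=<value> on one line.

cn(u+v)=0.9673290271

m = k² = 0.040088448841
D = 1 − m·sn²u·sn²v = 0.9694393790439887
cn(u+v) = (cn u·cn v − sn u·sn v·dn u·dn v)/D = 0.9377668513792434/0.9694393790439887 = 0.9673290271167041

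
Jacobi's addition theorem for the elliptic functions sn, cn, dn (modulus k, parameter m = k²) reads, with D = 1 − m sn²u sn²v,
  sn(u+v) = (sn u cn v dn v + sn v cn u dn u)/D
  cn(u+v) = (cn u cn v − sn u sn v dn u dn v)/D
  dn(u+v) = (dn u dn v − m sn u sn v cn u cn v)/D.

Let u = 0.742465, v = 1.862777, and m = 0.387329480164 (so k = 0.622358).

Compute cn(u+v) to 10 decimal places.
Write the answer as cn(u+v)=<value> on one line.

cn(u+v)=-0.6303910586

sn u = 0.6585969150561775, cn u = 0.7524959159214661, dn u = 0.9121380805882042
sn v = 0.9972945953639314, cn v = -0.07350843528393426, dn v = 0.7840685243211812
m = k² = 0.387329480164
D = 1 − m·sn²u·sn²v = 0.8329036866617257
cn(u+v) = (cn u·cn v − sn u·sn v·dn u·dn v)/D = -0.5250550367344663/0.8329036866617257 = -0.6303910585855186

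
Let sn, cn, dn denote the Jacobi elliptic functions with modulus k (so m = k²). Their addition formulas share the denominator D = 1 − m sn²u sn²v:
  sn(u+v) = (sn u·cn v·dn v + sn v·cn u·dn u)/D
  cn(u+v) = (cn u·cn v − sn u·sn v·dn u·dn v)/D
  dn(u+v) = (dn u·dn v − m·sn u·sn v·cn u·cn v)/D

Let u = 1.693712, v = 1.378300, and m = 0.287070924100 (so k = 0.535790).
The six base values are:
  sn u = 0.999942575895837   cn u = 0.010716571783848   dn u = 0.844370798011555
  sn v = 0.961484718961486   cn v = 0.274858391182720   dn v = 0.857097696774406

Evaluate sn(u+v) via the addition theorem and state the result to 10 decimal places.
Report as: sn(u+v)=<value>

sn(u+v)=0.3324960570

m = k² = 0.2870709241
D = 1 − m·sn²u·sn²v = 0.7346469397647617
sn(u+v) = (sn u·cn v·dn v + sn v·cn u·dn u)/D = 0.2442672107472624/0.7346469397647617 = 0.3324960569841593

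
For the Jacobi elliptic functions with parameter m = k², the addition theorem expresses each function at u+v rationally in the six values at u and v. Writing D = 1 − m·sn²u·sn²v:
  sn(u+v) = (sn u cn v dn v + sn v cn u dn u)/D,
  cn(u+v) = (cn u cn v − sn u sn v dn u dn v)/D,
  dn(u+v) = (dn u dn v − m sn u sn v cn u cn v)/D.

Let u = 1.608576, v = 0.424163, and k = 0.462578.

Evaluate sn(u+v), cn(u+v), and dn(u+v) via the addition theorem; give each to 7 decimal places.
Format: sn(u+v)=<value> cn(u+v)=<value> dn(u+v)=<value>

sn(u+v)=0.9473290 cn(u+v)=-0.3202621 dn(u+v)=0.8988709

sn u = 0.9986703691435494, cn u = 0.05155088548887274, dn u = 0.8868992277606093
sn v = 0.4091679635848694, cn v = 0.9124590826857997, dn v = 0.9819246777734911
m = k² = 0.213978406084
D = 1 − m·sn²u·sn²v = 0.9642712746847549
sn(u+v) = (sn u·cn v·dn v + sn v·cn u·dn u)/D = 0.9134821261332076/0.9642712746847549 = 0.9473289831555424
cn(u+v) = (cn u·cn v − sn u·sn v·dn u·dn v)/D = -0.3088195207840927/0.9642712746847549 = -0.3202620765458908
dn(u+v) = (dn u·dn v − m·sn u·sn v·cn u·cn v)/D = 0.8667553847175919/0.9642712746847549 = 0.8988708960566688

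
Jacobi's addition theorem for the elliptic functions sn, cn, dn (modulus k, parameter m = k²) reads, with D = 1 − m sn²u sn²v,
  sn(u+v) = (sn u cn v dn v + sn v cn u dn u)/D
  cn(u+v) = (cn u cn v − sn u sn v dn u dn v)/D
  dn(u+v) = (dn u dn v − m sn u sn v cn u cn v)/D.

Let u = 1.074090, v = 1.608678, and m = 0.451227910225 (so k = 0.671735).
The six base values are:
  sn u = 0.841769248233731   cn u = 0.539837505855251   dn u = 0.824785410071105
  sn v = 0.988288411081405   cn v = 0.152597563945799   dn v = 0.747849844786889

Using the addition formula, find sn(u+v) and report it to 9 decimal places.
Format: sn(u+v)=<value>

m = k² = 0.451227910225
D = 1 − m·sn²u·sn²v = 0.6877161880792811
sn(u+v) = (sn u·cn v·dn v + sn v·cn u·dn u)/D = 0.536098273429785/0.6877161880792811 = 0.7795341780844958

sn(u+v)=0.779534178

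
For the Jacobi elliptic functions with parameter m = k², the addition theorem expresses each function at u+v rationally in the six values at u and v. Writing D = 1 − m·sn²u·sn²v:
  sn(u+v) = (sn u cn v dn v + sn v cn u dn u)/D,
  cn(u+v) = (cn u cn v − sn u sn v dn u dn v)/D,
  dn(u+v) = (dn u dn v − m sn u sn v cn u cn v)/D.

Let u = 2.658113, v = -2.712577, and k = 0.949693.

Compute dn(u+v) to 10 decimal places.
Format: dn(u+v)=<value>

sn u = 0.9997530413298693, cn u = -0.02222287901412807, dn u = 0.3138926935889455
sn v = -0.9992255778307505, cn v = -0.03934773956408233, dn v = 0.3154038578795205
m = k² = 0.901916794249
D = 1 − m·sn²u·sn²v = 0.09992432128781692
dn(u+v) = (dn u·dn v − m·sn u·sn v·cn u·cn v)/D = 0.09979081528632205/0.09992432128781692 = 0.9986639288636215

dn(u+v)=0.9986639289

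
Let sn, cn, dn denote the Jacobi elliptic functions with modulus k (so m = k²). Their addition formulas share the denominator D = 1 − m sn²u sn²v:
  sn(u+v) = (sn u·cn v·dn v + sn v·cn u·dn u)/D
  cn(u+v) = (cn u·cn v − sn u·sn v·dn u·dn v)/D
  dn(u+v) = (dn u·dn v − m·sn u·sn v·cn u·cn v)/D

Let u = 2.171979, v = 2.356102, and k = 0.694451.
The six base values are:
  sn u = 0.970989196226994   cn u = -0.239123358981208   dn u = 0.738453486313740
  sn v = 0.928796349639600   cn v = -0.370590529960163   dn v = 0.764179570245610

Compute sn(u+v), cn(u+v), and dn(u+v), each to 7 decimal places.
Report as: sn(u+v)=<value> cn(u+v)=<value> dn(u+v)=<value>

sn(u+v)=-0.7223096 cn(u+v)=-0.6915698 dn(u+v)=0.8650947

m = k² = 0.482262191401
D = 1 − m·sn²u·sn²v = 0.6077589792344391
sn(u+v) = (sn u·cn v·dn v + sn v·cn u·dn u)/D = -0.4389901509445759/0.6077589792344391 = -0.7223096094730642
cn(u+v) = (cn u·cn v − sn u·sn v·dn u·dn v)/D = -0.4203077732016693/0.6077589792344391 = -0.6915698287684834
dn(u+v) = (dn u·dn v − m·sn u·sn v·cn u·cn v)/D = 0.5257690513452325/0.6077589792344391 = 0.8650946663223554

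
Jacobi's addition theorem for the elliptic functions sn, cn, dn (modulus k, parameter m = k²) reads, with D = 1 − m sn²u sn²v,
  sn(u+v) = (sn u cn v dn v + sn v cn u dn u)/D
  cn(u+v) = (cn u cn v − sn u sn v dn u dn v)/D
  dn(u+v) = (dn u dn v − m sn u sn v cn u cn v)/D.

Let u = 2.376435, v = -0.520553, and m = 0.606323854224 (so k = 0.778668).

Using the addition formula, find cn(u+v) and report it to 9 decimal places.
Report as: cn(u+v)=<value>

cn(u+v)=0.063128378

sn u = 0.9642592111077054, cn u = -0.2649607023578132, dn u = 0.6604866471120795
sn v = -0.4856774237415991, cn v = 0.8741381126959991, dn v = 0.9257314821899697
m = k² = 0.606323854224
D = 1 − m·sn²u·sn²v = 0.8670194639050942
cn(u+v) = (cn u·cn v − sn u·sn v·dn u·dn v)/D = 0.05473353214444142/0.8670194639050942 = 0.06312837764670145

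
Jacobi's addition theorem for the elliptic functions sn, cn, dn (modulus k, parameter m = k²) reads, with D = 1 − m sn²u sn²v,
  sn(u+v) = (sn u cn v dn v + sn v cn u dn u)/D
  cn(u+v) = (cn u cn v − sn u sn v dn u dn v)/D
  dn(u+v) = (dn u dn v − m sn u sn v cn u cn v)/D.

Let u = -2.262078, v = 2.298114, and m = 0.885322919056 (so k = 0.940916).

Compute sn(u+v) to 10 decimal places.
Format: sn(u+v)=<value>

sn(u+v)=0.0360213029

sn u = -0.9962996013164619, cn u = 0.08594826593165895, dn u = 0.3481623957143105
sn v = 0.9972960567280295, cn v = 0.07348860615580524, dn v = 0.3456274496844638
m = k² = 0.885322919056
D = 1 − m·sn²u·sn²v = 0.1259629872055294
sn(u+v) = (sn u·cn v·dn v + sn v·cn u·dn u)/D = 0.00453735091388199/0.1259629872055294 = 0.03602130288065139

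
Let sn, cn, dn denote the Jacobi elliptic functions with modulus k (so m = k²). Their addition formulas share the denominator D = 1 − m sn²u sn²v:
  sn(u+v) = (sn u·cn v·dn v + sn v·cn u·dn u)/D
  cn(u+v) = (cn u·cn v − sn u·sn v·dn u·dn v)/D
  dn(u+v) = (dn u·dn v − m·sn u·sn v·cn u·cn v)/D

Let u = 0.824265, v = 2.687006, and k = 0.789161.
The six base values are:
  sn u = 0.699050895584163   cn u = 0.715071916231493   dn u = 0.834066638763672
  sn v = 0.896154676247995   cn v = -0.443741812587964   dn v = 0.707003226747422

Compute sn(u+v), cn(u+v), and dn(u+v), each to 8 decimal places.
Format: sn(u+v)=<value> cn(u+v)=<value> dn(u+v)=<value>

sn(u+v)=0.41711827 cn(u+v)=-0.90885221 dn(u+v)=0.94426947

m = k² = 0.622775083921
D = 1 − m·sn²u·sn²v = 0.7555923628269944
sn(u+v) = (sn u·cn v·dn v + sn v·cn u·dn u)/D = 0.3151713820436887/0.7555923628269944 = 0.4171182737534531
cn(u+v) = (cn u·cn v − sn u·sn v·dn u·dn v)/D = -0.6867217913414074/0.7555923628269944 = -0.9088522133443585
dn(u+v) = (dn u·dn v − m·sn u·sn v·cn u·cn v)/D = 0.713482796789388/0.7555923628269944 = 0.9442694657737719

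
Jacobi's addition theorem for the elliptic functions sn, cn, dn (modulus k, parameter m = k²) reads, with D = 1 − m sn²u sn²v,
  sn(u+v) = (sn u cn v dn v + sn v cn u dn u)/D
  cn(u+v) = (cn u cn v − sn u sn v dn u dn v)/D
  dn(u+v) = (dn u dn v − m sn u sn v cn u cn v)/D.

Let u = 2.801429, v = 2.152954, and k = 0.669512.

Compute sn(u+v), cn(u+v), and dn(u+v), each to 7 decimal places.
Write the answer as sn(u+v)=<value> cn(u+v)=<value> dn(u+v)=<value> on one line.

sn(u+v)=-0.9340885 cn(u+v)=-0.3570416 dn(u+v)=0.7803176

sn u = 0.7085924694259808, cn u = -0.7056179648172164, dn u = 0.880303385173703
sn v = 0.9676581326970848, cn v = -0.2522652140608986, dn v = 0.7617605028553617
m = k² = 0.448246318144
D = 1 − m·sn²u·sn²v = 0.7892567379610761
sn(u+v) = (sn u·cn v·dn v + sn v·cn u·dn u)/D = -0.7372356283592599/0.7892567379610761 = -0.9340884821126713
cn(u+v) = (cn u·cn v − sn u·sn v·dn u·dn v)/D = -0.2817974923498893/0.7892567379610761 = -0.3570416048368113
dn(u+v) = (dn u·dn v − m·sn u·sn v·cn u·cn v)/D = 0.615870916622521/0.7892567379610761 = 0.7803175912232682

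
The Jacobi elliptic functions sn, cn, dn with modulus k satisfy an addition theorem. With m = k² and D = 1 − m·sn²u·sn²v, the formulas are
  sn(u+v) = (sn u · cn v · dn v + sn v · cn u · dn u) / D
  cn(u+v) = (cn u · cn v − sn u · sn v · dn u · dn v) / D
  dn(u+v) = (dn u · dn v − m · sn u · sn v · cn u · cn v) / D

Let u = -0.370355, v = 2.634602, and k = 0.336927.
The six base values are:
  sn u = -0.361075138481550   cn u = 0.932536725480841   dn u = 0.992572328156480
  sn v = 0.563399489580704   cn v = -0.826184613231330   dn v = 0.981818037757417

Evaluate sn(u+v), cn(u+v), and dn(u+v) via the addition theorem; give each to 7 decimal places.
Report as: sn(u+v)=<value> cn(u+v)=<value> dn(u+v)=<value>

sn(u+v)=0.8182230 cn(u+v)=-0.5749010 dn(u+v)=0.9612491

m = k² = 0.113519803329
D = 1 − m·sn²u·sn²v = 0.9953021439905981
sn(u+v) = (sn u·cn v·dn v + sn v·cn u·dn u)/D = 0.8143790619217028/0.9953021439905981 = 0.8182229555504661
cn(u+v) = (cn u·cn v − sn u·sn v·dn u·dn v)/D = -0.5722002283605003/0.9953021439905981 = -0.5749010306220193
dn(u+v) = (dn u·dn v − m·sn u·sn v·cn u·cn v)/D = 0.956733254041907/0.9953021439905981 = 0.9612490637324946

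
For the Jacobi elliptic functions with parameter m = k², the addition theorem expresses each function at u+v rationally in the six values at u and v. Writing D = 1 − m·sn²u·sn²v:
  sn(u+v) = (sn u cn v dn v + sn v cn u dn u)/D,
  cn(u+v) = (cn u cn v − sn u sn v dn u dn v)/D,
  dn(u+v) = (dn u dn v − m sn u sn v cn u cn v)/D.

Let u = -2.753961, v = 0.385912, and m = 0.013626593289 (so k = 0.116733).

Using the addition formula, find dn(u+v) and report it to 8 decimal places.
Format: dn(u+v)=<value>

dn(u+v)=0.99660146

sn u = -0.3878313719207473, cn u = -0.9217303439477681, dn u = 0.9989746647766374
sn v = 0.3762868516565747, cn v = 0.9265032138478436, dn v = 0.9990348273209298
m = k² = 0.013626593289
D = 1 − m·sn²u·sn²v = 0.9997097907482475
dn(u+v) = (dn u·dn v − m·sn u·sn v·cn u·cn v)/D = 0.9963122377236835/0.9997097907482475 = 0.9966014606878852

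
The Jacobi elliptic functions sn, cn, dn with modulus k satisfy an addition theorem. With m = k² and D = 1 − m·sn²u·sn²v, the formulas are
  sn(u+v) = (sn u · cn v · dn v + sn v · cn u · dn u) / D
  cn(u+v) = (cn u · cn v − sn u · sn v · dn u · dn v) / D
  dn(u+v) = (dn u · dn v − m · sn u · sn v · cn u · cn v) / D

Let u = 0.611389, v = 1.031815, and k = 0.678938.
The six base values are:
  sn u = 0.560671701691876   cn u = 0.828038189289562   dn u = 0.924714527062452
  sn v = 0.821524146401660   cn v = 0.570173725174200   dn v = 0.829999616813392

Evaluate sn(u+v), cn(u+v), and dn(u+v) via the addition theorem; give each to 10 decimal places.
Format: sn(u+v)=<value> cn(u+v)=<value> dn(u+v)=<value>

m = k² = 0.460956807844
D = 1 − m·sn²u·sn²v = 0.9022046573164879
sn(u+v) = (sn u·cn v·dn v + sn v·cn u·dn u)/D = 0.8943746741070595/0.9022046573164879 = 0.9913212782200462
cn(u+v) = (cn u·cn v − sn u·sn v·dn u·dn v)/D = 0.1186051685191351/0.9022046573164879 = 0.1314614899815676
dn(u+v) = (dn u·dn v − m·sn u·sn v·cn u·cn v)/D = 0.6672713846392755/0.9022046573164879 = 0.7396009089822297

sn(u+v)=0.9913212782 cn(u+v)=0.1314614900 dn(u+v)=0.7396009090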